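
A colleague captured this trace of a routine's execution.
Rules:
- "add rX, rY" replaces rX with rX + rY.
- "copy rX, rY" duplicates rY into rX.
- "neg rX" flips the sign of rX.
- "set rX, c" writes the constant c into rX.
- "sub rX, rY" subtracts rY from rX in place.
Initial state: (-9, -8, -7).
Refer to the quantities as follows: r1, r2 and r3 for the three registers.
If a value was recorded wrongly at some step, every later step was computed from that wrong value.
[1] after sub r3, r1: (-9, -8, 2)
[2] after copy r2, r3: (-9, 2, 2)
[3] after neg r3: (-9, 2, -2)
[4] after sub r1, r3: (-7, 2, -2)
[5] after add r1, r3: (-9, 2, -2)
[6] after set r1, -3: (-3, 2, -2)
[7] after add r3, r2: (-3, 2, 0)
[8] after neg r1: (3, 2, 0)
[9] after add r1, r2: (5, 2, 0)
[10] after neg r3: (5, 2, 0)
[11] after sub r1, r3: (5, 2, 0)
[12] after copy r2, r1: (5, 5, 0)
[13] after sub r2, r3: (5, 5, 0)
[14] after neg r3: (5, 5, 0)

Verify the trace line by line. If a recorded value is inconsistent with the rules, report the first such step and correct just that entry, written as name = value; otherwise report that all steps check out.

Recomputing the run from the initial state:
step 1: r1 = -9, r2 = -8, r3 = 2
step 2: r1 = -9, r2 = 2, r3 = 2
step 3: r1 = -9, r2 = 2, r3 = -2
step 4: r1 = -7, r2 = 2, r3 = -2
step 5: r1 = -9, r2 = 2, r3 = -2
step 6: r1 = -3, r2 = 2, r3 = -2
step 7: r1 = -3, r2 = 2, r3 = 0
step 8: r1 = 3, r2 = 2, r3 = 0
step 9: r1 = 5, r2 = 2, r3 = 0
step 10: r1 = 5, r2 = 2, r3 = 0
step 11: r1 = 5, r2 = 2, r3 = 0
step 12: r1 = 5, r2 = 5, r3 = 0
step 13: r1 = 5, r2 = 5, r3 = 0
step 14: r1 = 5, r2 = 5, r3 = 0
This matches the trace at every step.

no error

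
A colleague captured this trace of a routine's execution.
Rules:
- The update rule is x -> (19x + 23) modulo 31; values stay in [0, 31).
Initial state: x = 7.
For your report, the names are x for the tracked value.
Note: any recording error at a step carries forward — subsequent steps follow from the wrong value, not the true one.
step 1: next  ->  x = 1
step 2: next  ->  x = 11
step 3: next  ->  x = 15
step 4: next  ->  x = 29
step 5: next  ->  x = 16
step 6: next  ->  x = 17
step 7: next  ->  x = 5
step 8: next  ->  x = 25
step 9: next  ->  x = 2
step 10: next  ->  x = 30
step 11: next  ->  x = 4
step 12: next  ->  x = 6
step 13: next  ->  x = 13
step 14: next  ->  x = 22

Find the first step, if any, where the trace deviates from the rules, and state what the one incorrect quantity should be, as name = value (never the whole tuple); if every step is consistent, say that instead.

Step 1: x = (19*7 + 23) mod 31 = 1 — checks out.
Step 2: x = (19*1 + 23) mod 31 = 11 — consistent with the trace.
Step 3: x = (19*11 + 23) mod 31 = 15 — verified.
Step 4: x = (19*15 + 23) mod 31 = 29 — matches.
Step 5: x = (19*29 + 23) mod 31 = 16 — matches.
Step 6: x = (19*16 + 23) mod 31 = 17 — matches.
Step 7: x = (19*17 + 23) mod 31 = 5 — confirmed correct.
Step 8: x = (19*5 + 23) mod 31 = 25 — same as recorded.
Step 9: x = (19*25 + 23) mod 31 = 2 — in agreement.
Step 10: x = (19*2 + 23) mod 31 = 30 — matches.
Step 11: x = (19*30 + 23) mod 31 = 4 — matches.
Step 12: x = (19*4 + 23) mod 31 = 6 — in agreement.
Step 13: x = (19*6 + 23) mod 31 = 13 — matches.
Step 14: x = (19*13 + 23) mod 31 = 22 — in agreement.
All entries verified; no error found.

no error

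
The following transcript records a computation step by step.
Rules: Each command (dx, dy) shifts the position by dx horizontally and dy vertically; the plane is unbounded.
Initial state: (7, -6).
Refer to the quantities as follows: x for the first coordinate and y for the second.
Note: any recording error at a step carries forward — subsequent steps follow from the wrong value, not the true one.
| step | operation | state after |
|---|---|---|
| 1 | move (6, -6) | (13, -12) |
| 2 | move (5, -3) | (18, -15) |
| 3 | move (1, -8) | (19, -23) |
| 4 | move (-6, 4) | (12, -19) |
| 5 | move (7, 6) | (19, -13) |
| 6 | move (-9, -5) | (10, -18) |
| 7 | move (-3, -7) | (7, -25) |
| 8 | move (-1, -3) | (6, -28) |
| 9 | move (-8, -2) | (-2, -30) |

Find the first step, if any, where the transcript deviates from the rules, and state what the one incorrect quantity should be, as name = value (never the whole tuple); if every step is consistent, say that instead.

step 4, x = 13

Recomputing the run from the initial state:
step 1: x = 13, y = -12
step 2: x = 18, y = -15
step 3: x = 19, y = -23
step 4: x = 13, y = -19
step 5: x = 20, y = -13
step 6: x = 11, y = -18
step 7: x = 8, y = -25
step 8: x = 7, y = -28
step 9: x = -1, y = -30
The first disagreement with the transcript is at step 4, where the value should be x = 13.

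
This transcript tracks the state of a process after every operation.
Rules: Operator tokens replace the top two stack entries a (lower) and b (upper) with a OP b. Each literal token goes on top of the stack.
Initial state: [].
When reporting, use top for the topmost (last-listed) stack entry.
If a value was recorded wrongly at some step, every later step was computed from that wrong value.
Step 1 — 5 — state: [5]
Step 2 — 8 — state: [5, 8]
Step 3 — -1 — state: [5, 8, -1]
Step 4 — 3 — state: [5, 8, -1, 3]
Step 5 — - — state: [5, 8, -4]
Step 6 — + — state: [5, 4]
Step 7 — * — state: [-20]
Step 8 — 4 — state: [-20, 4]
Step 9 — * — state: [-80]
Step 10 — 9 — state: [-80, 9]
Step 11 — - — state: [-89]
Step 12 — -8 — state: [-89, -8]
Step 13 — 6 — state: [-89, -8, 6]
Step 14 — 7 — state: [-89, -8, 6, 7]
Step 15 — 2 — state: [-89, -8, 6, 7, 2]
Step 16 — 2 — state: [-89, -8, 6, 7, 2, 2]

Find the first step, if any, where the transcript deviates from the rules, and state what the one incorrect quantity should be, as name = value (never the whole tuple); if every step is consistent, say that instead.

step 7, top = 20

Recomputing the run from the initial state:
step 1: [5]
step 2: [5, 8]
step 3: [5, 8, -1]
step 4: [5, 8, -1, 3]
step 5: [5, 8, -4]
step 6: [5, 4]
step 7: [20]
step 8: [20, 4]
step 9: [80]
step 10: [80, 9]
step 11: [71]
step 12: [71, -8]
step 13: [71, -8, 6]
step 14: [71, -8, 6, 7]
step 15: [71, -8, 6, 7, 2]
step 16: [71, -8, 6, 7, 2, 2]
The first disagreement with the transcript is at step 7, where the value should be top = 20.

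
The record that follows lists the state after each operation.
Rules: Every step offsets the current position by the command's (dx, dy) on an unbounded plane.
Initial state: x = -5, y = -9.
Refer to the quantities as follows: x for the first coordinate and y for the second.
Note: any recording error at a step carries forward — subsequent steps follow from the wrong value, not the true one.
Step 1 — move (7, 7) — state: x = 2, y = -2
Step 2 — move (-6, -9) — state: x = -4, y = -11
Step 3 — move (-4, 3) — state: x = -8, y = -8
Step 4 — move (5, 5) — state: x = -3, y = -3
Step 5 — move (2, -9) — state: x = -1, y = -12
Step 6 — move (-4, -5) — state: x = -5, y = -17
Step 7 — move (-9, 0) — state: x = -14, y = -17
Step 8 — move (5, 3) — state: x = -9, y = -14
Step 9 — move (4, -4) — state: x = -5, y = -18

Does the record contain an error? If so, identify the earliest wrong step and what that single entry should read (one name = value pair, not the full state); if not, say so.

1. x = -5 + (7) = 2, y = -9 + (7) = -2 (exactly as logged)
2. x = 2 + (-6) = -4, y = -2 + (-9) = -11 (in agreement)
3. x = -4 + (-4) = -8, y = -11 + (3) = -8 (same as recorded)
4. x = -8 + (5) = -3, y = -8 + (5) = -3 (same as recorded)
5. x = -3 + (2) = -1, y = -3 + (-9) = -12 (checks out)
6. x = -1 + (-4) = -5, y = -12 + (-5) = -17 (exactly as logged)
7. x = -5 + (-9) = -14, y = -17 + (0) = -17 (agrees with the record)
8. x = -14 + (5) = -9, y = -17 + (3) = -14 (no discrepancy)
9. x = -9 + (4) = -5, y = -14 + (-4) = -18 (matches)
Each recorded entry agrees with the recomputation.

no error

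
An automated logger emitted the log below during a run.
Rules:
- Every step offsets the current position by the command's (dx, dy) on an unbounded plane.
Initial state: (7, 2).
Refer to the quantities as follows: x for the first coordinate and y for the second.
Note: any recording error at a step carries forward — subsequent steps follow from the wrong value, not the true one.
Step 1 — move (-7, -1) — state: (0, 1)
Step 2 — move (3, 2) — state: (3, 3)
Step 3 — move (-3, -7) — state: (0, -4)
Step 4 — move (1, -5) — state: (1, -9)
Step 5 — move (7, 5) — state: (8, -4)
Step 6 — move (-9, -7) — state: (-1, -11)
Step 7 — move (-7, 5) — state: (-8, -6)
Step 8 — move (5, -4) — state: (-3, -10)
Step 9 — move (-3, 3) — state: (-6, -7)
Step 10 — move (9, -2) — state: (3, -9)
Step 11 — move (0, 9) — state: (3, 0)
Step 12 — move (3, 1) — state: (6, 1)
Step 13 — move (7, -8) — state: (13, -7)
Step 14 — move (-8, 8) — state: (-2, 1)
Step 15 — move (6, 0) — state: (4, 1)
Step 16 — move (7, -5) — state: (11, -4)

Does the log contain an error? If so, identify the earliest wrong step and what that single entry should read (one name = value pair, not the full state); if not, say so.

step 14, x = 5

1. x = 7 + (-7) = 0, y = 2 + (-1) = 1 (checks out)
2. x = 0 + (3) = 3, y = 1 + (2) = 3 (same as recorded)
3. x = 3 + (-3) = 0, y = 3 + (-7) = -4 (matches)
4. x = 0 + (1) = 1, y = -4 + (-5) = -9 (verified)
5. x = 1 + (7) = 8, y = -9 + (5) = -4 (matches)
6. x = 8 + (-9) = -1, y = -4 + (-7) = -11 (no discrepancy)
7. x = -1 + (-7) = -8, y = -11 + (5) = -6 (verified)
8. x = -8 + (5) = -3, y = -6 + (-4) = -10 (matches)
9. x = -3 + (-3) = -6, y = -10 + (3) = -7 (no discrepancy)
10. x = -6 + (9) = 3, y = -7 + (-2) = -9 (agrees with the log)
11. x = 3 + (0) = 3, y = -9 + (9) = 0 (checks out)
12. x = 3 + (3) = 6, y = 0 + (1) = 1 (confirmed correct)
13. x = 6 + (7) = 13, y = 1 + (-8) = -7 (no discrepancy)
14. x = 13 + (-8) = 5, y = -7 + (8) = 1 (the log disagrees here)
First deviation found at step 14; the corrected entry is x = 5.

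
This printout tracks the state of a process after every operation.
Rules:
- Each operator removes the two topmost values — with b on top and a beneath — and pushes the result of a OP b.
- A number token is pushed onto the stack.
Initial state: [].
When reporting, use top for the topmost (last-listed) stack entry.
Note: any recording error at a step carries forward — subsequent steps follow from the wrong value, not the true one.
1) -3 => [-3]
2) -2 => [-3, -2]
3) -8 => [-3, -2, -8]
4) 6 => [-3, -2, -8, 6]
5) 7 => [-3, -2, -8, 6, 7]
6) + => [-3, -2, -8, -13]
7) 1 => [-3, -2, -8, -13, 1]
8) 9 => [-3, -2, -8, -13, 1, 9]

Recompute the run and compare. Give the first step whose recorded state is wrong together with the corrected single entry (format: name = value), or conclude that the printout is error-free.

step 6, top = 13

Recomputing the run from the initial state:
step 1: [-3]
step 2: [-3, -2]
step 3: [-3, -2, -8]
step 4: [-3, -2, -8, 6]
step 5: [-3, -2, -8, 6, 7]
step 6: [-3, -2, -8, 13]
step 7: [-3, -2, -8, 13, 1]
step 8: [-3, -2, -8, 13, 1, 9]
The first disagreement with the printout is at step 6, where the value should be top = 13.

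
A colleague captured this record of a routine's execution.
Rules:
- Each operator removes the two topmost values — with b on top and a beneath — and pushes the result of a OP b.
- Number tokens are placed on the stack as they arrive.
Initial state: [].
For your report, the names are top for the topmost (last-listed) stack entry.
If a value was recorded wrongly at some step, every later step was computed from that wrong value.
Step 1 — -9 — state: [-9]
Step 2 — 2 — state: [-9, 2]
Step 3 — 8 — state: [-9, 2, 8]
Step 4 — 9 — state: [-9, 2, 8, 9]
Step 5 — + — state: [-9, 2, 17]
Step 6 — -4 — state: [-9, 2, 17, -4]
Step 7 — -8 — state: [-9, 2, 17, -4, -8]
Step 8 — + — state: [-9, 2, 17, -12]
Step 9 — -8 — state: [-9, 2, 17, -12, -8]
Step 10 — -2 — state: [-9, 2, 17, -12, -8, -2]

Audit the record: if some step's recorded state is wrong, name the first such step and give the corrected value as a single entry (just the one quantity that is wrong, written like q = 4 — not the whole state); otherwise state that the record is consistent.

no error

step 1: push -9: top = -9 -> agrees with the record
step 2: push 2: top = 2 -> consistent with the record
step 3: push 8: top = 8 -> agrees with the record
step 4: push 9: top = 9 -> exactly as logged
step 5: 8 + 9 = 17 -> verified
step 6: push -4: top = -4 -> agrees with the record
step 7: push -8: top = -8 -> no discrepancy
step 8: -4 + -8 = -12 -> confirmed correct
step 9: push -8: top = -8 -> agrees with the record
step 10: push -2: top = -2 -> checks out
The whole run recomputes cleanly — no discrepancies.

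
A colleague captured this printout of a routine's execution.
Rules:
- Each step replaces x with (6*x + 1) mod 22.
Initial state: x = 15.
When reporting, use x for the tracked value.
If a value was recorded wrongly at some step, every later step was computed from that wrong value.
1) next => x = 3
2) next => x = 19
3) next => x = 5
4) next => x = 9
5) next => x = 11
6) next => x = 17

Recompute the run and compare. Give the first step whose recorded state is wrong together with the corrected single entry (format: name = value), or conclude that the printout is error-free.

step 6, x = 1

Recomputing the run from the initial state:
step 1: x = 3
step 2: x = 19
step 3: x = 5
step 4: x = 9
step 5: x = 11
step 6: x = 1
The first disagreement with the printout is at step 6, where the value should be x = 1.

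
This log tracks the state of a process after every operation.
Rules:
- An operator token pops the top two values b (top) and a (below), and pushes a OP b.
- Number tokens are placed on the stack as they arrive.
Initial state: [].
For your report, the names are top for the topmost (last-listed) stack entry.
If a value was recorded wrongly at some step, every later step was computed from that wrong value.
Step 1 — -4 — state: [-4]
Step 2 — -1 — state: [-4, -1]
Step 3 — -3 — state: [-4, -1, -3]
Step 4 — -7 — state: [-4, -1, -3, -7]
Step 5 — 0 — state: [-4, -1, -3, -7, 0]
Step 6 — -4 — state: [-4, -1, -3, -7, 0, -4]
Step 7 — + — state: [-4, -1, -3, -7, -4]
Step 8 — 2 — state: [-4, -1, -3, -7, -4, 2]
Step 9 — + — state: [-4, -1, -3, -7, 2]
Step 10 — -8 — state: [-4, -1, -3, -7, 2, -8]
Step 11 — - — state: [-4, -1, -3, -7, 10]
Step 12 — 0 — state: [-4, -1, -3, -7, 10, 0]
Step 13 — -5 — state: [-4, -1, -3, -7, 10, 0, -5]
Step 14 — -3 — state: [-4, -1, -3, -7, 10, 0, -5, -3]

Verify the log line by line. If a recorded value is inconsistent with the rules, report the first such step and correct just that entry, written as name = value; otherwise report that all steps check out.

1. push -4: top = -4 (matches)
2. push -1: top = -1 (same as recorded)
3. push -3: top = -3 (consistent with the log)
4. push -7: top = -7 (consistent with the log)
5. push 0: top = 0 (consistent with the log)
6. push -4: top = -4 (verified)
7. 0 + -4 = -4 (checks out)
8. push 2: top = 2 (verified)
9. -4 + 2 = -2 (a discrepancy with the log)
First deviation found at step 9; the corrected entry is top = -2.

step 9, top = -2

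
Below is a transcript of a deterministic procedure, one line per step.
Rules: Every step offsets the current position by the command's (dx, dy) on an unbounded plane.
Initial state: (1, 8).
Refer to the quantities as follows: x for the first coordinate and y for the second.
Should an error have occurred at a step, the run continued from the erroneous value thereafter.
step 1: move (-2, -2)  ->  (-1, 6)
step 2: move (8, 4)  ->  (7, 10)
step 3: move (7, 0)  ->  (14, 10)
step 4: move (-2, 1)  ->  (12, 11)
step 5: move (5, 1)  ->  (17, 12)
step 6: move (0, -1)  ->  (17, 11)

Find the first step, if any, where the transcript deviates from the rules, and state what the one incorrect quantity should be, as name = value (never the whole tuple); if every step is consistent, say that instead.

no error

step 1: x = 1 + (-2) = -1, y = 8 + (-2) = 6 -> exactly as logged
step 2: x = -1 + (8) = 7, y = 6 + (4) = 10 -> exactly as logged
step 3: x = 7 + (7) = 14, y = 10 + (0) = 10 -> same as recorded
step 4: x = 14 + (-2) = 12, y = 10 + (1) = 11 -> confirmed correct
step 5: x = 12 + (5) = 17, y = 11 + (1) = 12 -> in agreement
step 6: x = 17 + (0) = 17, y = 12 + (-1) = 11 -> confirmed correct
The whole run recomputes cleanly — no discrepancies.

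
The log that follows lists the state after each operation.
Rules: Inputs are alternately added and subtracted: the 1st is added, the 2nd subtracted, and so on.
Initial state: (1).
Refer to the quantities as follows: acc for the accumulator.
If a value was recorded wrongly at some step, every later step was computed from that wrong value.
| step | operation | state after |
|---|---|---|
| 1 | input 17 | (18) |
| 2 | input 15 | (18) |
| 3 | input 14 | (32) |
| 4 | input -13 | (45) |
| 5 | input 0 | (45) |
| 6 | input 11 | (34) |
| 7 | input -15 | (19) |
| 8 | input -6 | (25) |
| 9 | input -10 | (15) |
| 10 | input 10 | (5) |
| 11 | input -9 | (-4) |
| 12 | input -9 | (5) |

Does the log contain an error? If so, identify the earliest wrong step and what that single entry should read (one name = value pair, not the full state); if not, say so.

Recomputing the run from the initial state:
step 1: acc = 18
step 2: acc = 3
step 3: acc = 17
step 4: acc = 30
step 5: acc = 30
step 6: acc = 19
step 7: acc = 4
step 8: acc = 10
step 9: acc = 0
step 10: acc = -10
step 11: acc = -19
step 12: acc = -10
The first disagreement with the log is at step 2, where the value should be acc = 3.

step 2, acc = 3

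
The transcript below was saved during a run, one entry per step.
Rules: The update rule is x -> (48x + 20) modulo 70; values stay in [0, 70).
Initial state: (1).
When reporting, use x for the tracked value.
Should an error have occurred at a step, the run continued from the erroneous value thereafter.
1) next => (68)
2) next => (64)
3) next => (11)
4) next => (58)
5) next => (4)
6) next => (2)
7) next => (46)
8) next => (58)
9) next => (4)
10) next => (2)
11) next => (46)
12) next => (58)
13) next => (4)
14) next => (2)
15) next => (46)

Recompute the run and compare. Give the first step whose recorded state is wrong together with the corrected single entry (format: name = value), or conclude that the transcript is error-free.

1. x = (48*1 + 20) mod 70 = 68 (checks out)
2. x = (48*68 + 20) mod 70 = 64 (confirmed correct)
3. x = (48*64 + 20) mod 70 = 12 (the transcript disagrees here)
Conclusion: step 3 carries the first error; the entry should be x = 12.

step 3, x = 12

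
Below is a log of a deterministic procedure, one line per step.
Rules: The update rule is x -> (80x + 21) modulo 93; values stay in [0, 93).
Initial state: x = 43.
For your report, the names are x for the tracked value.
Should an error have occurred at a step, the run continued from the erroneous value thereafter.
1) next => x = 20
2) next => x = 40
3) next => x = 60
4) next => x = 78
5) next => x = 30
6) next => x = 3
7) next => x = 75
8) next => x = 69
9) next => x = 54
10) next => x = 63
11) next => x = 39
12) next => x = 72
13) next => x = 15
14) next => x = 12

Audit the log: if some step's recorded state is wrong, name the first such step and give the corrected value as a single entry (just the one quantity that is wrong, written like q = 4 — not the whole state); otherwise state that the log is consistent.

Recomputing the run from the initial state:
step 1: x = 20
step 2: x = 40
step 3: x = 59
step 4: x = 91
step 5: x = 47
step 6: x = 61
step 7: x = 65
step 8: x = 13
step 9: x = 38
step 10: x = 85
step 11: x = 32
step 12: x = 70
step 13: x = 41
step 14: x = 46
The first disagreement with the log is at step 3, where the value should be x = 59.

step 3, x = 59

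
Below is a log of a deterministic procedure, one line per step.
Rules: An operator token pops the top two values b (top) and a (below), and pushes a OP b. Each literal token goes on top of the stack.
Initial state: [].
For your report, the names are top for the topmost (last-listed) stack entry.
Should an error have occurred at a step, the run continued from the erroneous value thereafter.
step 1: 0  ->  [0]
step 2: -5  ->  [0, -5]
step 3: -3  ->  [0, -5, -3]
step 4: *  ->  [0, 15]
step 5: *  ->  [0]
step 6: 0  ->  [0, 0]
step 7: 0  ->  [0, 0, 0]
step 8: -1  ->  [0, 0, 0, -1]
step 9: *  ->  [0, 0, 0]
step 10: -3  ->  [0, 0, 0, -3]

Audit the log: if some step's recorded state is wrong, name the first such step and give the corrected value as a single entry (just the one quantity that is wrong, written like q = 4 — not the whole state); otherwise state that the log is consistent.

step 1: push 0: top = 0 -> consistent with the log
step 2: push -5: top = -5 -> consistent with the log
step 3: push -3: top = -3 -> verified
step 4: -5 * -3 = 15 -> matches
step 5: 0 * 15 = 0 -> confirmed correct
step 6: push 0: top = 0 -> confirmed correct
step 7: push 0: top = 0 -> matches
step 8: push -1: top = -1 -> checks out
step 9: 0 * -1 = 0 -> consistent with the log
step 10: push -3: top = -3 -> no discrepancy
The recomputation confirms every line.

no error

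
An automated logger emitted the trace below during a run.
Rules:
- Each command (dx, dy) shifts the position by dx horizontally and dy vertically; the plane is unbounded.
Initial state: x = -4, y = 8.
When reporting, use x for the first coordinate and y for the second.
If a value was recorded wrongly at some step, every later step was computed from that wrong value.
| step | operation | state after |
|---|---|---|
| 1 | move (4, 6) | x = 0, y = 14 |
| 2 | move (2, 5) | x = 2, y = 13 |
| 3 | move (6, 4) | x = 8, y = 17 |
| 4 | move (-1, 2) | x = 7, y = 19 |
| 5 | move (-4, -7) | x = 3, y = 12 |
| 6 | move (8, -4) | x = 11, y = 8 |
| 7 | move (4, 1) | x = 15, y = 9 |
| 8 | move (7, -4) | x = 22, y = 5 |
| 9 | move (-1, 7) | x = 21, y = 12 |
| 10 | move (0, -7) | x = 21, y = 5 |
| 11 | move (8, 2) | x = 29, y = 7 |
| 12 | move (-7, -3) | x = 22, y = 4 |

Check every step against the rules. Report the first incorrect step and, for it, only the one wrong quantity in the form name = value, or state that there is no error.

step 2, y = 19

step 1: x = -4 + (4) = 0, y = 8 + (6) = 14 -> no discrepancy
step 2: x = 0 + (2) = 2, y = 14 + (5) = 19 -> first mismatch against the trace
Conclusion: step 2 carries the first error; the entry should be y = 19.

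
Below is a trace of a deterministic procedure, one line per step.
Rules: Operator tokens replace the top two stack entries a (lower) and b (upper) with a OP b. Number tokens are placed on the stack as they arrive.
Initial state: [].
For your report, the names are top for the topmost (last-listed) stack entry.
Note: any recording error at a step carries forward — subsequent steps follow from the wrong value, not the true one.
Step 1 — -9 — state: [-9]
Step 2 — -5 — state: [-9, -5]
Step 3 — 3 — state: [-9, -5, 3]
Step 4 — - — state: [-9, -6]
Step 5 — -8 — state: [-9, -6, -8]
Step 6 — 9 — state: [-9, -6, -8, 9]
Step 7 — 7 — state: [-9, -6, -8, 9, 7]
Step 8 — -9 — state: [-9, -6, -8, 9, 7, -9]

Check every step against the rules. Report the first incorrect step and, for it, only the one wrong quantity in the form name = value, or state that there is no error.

1. push -9: top = -9 (matches)
2. push -5: top = -5 (verified)
3. push 3: top = 3 (same as recorded)
4. -5 - 3 = -8 (the trace has a different value)
Step 4 is the first one off; corrected, top = -8.

step 4, top = -8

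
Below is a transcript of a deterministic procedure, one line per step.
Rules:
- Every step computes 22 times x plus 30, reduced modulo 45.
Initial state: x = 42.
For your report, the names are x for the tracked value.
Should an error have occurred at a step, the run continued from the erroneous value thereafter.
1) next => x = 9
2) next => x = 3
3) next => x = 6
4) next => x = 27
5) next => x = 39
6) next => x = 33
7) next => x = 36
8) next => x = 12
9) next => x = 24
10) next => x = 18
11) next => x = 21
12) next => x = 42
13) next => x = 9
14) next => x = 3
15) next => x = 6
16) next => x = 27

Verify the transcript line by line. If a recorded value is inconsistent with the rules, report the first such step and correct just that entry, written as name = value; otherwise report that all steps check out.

no error

1. x = (22*42 + 30) mod 45 = 9 (exactly as logged)
2. x = (22*9 + 30) mod 45 = 3 (confirmed correct)
3. x = (22*3 + 30) mod 45 = 6 (exactly as logged)
4. x = (22*6 + 30) mod 45 = 27 (verified)
5. x = (22*27 + 30) mod 45 = 39 (checks out)
6. x = (22*39 + 30) mod 45 = 33 (verified)
7. x = (22*33 + 30) mod 45 = 36 (matches)
8. x = (22*36 + 30) mod 45 = 12 (confirmed correct)
9. x = (22*12 + 30) mod 45 = 24 (consistent with the transcript)
10. x = (22*24 + 30) mod 45 = 18 (checks out)
11. x = (22*18 + 30) mod 45 = 21 (exactly as logged)
12. x = (22*21 + 30) mod 45 = 42 (in agreement)
13. x = (22*42 + 30) mod 45 = 9 (matches)
14. x = (22*9 + 30) mod 45 = 3 (matches)
15. x = (22*3 + 30) mod 45 = 6 (exactly as logged)
16. x = (22*6 + 30) mod 45 = 27 (exactly as logged)
The recomputation confirms every line.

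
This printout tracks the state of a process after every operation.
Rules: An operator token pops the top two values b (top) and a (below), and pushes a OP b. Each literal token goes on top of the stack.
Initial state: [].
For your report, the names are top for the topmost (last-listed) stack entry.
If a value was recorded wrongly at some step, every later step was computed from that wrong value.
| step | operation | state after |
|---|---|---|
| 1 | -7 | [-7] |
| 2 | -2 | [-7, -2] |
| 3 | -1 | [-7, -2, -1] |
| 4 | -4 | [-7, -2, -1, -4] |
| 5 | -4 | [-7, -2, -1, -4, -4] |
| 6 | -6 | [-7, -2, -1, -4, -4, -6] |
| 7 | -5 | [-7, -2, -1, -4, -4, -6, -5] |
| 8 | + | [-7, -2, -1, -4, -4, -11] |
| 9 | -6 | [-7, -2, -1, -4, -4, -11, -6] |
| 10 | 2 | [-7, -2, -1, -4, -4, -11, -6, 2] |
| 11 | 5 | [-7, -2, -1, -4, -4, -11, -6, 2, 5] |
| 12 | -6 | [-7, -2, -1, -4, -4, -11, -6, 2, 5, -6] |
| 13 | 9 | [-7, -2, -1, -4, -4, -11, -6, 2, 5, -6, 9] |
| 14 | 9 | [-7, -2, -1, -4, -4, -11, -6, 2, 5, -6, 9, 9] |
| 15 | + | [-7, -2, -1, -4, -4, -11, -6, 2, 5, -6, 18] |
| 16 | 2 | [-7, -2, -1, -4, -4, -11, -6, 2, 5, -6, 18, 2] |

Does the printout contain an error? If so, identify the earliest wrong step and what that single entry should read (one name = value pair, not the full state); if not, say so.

Recomputing the run from the initial state:
step 1: [-7]
step 2: [-7, -2]
step 3: [-7, -2, -1]
step 4: [-7, -2, -1, -4]
step 5: [-7, -2, -1, -4, -4]
step 6: [-7, -2, -1, -4, -4, -6]
step 7: [-7, -2, -1, -4, -4, -6, -5]
step 8: [-7, -2, -1, -4, -4, -11]
step 9: [-7, -2, -1, -4, -4, -11, -6]
step 10: [-7, -2, -1, -4, -4, -11, -6, 2]
step 11: [-7, -2, -1, -4, -4, -11, -6, 2, 5]
step 12: [-7, -2, -1, -4, -4, -11, -6, 2, 5, -6]
step 13: [-7, -2, -1, -4, -4, -11, -6, 2, 5, -6, 9]
step 14: [-7, -2, -1, -4, -4, -11, -6, 2, 5, -6, 9, 9]
step 15: [-7, -2, -1, -4, -4, -11, -6, 2, 5, -6, 18]
step 16: [-7, -2, -1, -4, -4, -11, -6, 2, 5, -6, 18, 2]
This matches the printout at every step.

no error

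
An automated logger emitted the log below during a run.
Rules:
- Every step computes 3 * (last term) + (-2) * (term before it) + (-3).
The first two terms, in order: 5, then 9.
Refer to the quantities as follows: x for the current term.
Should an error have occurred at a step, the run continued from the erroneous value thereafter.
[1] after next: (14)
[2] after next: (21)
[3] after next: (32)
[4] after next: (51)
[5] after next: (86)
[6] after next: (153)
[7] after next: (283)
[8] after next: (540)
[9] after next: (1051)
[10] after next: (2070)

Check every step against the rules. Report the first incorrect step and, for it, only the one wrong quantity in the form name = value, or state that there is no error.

1. x = 3*(9) + (-2)*(5) + (-3) = 14 (agrees with the log)
2. x = 3*(14) + (-2)*(9) + (-3) = 21 (agrees with the log)
3. x = 3*(21) + (-2)*(14) + (-3) = 32 (matches)
4. x = 3*(32) + (-2)*(21) + (-3) = 51 (agrees with the log)
5. x = 3*(51) + (-2)*(32) + (-3) = 86 (verified)
6. x = 3*(86) + (-2)*(51) + (-3) = 153 (consistent with the log)
7. x = 3*(153) + (-2)*(86) + (-3) = 284 (first mismatch against the log)
First deviation found at step 7; the corrected entry is x = 284.

step 7, x = 284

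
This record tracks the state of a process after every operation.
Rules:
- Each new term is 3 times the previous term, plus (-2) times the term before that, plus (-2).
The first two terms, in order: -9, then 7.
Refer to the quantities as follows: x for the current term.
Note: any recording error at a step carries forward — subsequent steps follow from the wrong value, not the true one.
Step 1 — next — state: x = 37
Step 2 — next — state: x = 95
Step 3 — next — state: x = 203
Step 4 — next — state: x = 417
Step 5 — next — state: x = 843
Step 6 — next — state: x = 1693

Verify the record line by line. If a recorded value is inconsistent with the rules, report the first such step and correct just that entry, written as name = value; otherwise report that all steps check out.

Recomputing the run from the initial state:
step 1: x = 37
step 2: x = 95
step 3: x = 209
step 4: x = 435
step 5: x = 885
step 6: x = 1783
The first disagreement with the record is at step 3, where the value should be x = 209.

step 3, x = 209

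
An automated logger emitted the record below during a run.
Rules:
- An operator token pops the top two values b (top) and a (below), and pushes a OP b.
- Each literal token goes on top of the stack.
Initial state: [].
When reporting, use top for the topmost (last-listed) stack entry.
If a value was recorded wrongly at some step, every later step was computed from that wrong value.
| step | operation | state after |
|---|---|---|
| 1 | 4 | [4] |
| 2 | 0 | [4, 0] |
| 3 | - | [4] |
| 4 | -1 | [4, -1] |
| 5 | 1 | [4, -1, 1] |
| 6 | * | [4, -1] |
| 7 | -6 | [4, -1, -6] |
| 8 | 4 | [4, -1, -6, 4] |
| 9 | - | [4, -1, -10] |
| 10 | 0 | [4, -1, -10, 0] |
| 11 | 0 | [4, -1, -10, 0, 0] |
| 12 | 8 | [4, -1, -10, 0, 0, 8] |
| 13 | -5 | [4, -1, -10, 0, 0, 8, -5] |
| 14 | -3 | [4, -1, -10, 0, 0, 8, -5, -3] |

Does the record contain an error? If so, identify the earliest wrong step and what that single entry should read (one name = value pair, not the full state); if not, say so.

no error

Recomputing the run from the initial state:
step 1: [4]
step 2: [4, 0]
step 3: [4]
step 4: [4, -1]
step 5: [4, -1, 1]
step 6: [4, -1]
step 7: [4, -1, -6]
step 8: [4, -1, -6, 4]
step 9: [4, -1, -10]
step 10: [4, -1, -10, 0]
step 11: [4, -1, -10, 0, 0]
step 12: [4, -1, -10, 0, 0, 8]
step 13: [4, -1, -10, 0, 0, 8, -5]
step 14: [4, -1, -10, 0, 0, 8, -5, -3]
This matches the record at every step.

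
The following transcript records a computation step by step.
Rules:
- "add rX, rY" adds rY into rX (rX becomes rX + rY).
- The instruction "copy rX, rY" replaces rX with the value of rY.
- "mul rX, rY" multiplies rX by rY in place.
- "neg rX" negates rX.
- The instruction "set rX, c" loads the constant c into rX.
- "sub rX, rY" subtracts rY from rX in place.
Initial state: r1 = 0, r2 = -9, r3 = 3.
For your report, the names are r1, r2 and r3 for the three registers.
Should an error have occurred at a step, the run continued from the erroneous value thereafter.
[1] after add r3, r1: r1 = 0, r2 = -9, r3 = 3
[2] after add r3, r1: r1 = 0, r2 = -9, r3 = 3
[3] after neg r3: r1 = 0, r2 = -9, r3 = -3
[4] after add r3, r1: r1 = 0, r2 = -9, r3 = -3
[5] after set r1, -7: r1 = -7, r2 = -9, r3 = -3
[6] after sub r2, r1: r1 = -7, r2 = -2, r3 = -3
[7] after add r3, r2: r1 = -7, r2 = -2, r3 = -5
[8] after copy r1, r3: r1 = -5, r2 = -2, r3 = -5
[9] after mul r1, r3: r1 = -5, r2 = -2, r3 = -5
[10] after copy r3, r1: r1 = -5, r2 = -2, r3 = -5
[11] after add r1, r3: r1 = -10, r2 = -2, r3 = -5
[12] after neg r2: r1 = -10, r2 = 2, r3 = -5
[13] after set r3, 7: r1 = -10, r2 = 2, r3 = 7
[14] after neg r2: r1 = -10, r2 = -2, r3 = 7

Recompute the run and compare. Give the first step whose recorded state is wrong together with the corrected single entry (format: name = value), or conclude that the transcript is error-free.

step 9, r1 = 25

step 1: r3 = 3 + 0 = 3 -> verified
step 2: r3 = 3 + 0 = 3 -> no discrepancy
step 3: r3 = -(3) = -3 -> no discrepancy
step 4: r3 = -3 + 0 = -3 -> agrees with the transcript
step 5: r1 = -7 -> confirmed correct
step 6: r2 = -9 - -7 = -2 -> checks out
step 7: r3 = -3 + -2 = -5 -> agrees with the transcript
step 8: r1 = -5 -> confirmed correct
step 9: r1 = -5 * -5 = 25 -> not what was recorded
First incorrect step: 9; the correct value is r1 = 25.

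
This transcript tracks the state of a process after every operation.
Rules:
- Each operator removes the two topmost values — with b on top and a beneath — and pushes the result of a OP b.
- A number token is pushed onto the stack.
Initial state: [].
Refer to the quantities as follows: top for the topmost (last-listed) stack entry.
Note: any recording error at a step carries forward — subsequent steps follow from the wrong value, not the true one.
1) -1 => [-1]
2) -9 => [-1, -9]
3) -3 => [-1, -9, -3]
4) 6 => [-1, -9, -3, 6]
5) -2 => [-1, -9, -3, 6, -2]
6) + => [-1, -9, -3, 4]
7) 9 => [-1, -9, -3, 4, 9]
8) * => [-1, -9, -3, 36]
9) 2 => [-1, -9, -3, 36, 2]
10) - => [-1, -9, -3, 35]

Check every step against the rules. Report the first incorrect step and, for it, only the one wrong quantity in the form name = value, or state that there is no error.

Recomputing the run from the initial state:
step 1: [-1]
step 2: [-1, -9]
step 3: [-1, -9, -3]
step 4: [-1, -9, -3, 6]
step 5: [-1, -9, -3, 6, -2]
step 6: [-1, -9, -3, 4]
step 7: [-1, -9, -3, 4, 9]
step 8: [-1, -9, -3, 36]
step 9: [-1, -9, -3, 36, 2]
step 10: [-1, -9, -3, 34]
The first disagreement with the transcript is at step 10, where the value should be top = 34.

step 10, top = 34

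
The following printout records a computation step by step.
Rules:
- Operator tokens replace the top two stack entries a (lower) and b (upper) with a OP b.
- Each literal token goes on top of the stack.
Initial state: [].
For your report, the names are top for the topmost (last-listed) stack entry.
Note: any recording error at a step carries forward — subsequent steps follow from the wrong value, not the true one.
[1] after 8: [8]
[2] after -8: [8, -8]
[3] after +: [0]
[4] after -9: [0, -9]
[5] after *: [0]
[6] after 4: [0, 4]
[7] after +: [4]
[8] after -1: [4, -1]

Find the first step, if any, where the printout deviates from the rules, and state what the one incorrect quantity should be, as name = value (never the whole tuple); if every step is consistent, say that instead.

1. push 8: top = 8 (verified)
2. push -8: top = -8 (exactly as logged)
3. 8 + -8 = 0 (agrees with the printout)
4. push -9: top = -9 (matches)
5. 0 * -9 = 0 (exactly as logged)
6. push 4: top = 4 (matches)
7. 0 + 4 = 4 (no discrepancy)
8. push -1: top = -1 (confirmed correct)
The whole run recomputes cleanly — no discrepancies.

no error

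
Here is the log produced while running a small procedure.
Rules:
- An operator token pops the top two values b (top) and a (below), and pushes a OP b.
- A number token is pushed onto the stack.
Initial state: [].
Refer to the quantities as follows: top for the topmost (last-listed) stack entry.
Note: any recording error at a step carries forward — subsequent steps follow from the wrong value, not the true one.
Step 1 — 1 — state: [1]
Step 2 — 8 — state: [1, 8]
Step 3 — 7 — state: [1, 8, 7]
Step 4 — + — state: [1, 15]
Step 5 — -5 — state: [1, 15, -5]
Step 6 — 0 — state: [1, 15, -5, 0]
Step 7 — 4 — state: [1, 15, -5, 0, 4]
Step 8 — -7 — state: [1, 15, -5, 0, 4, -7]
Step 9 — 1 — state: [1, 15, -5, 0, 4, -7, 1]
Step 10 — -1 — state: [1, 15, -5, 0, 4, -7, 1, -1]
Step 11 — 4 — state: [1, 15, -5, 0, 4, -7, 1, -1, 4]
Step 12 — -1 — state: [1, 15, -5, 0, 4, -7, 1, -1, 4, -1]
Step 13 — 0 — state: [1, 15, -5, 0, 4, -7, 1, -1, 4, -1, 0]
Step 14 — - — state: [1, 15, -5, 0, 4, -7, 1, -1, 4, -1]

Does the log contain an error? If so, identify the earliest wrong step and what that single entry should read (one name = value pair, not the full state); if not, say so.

step 1: push 1: top = 1 -> exactly as logged
step 2: push 8: top = 8 -> in agreement
step 3: push 7: top = 7 -> matches
step 4: 8 + 7 = 15 -> in agreement
step 5: push -5: top = -5 -> no discrepancy
step 6: push 0: top = 0 -> same as recorded
step 7: push 4: top = 4 -> same as recorded
step 8: push -7: top = -7 -> verified
step 9: push 1: top = 1 -> agrees with the log
step 10: push -1: top = -1 -> no discrepancy
step 11: push 4: top = 4 -> no discrepancy
step 12: push -1: top = -1 -> matches
step 13: push 0: top = 0 -> confirmed correct
step 14: -1 - 0 = -1 -> confirmed correct
All steps check out; nothing to correct.

no error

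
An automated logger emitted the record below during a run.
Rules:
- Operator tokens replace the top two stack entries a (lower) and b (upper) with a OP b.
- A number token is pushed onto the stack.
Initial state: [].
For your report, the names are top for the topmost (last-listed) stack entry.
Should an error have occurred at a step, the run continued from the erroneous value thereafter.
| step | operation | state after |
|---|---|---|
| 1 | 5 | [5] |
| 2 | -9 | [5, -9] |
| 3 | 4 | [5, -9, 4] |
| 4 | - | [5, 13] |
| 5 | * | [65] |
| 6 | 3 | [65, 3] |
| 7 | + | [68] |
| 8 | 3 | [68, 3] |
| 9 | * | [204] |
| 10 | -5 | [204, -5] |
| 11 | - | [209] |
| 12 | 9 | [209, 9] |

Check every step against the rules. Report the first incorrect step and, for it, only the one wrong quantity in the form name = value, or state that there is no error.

step 4, top = -13

step 1: push 5: top = 5 -> agrees with the record
step 2: push -9: top = -9 -> same as recorded
step 3: push 4: top = 4 -> checks out
step 4: -9 - 4 = -13 -> the record has a different value
So the first discrepancy is step 4, where the right value is top = -13.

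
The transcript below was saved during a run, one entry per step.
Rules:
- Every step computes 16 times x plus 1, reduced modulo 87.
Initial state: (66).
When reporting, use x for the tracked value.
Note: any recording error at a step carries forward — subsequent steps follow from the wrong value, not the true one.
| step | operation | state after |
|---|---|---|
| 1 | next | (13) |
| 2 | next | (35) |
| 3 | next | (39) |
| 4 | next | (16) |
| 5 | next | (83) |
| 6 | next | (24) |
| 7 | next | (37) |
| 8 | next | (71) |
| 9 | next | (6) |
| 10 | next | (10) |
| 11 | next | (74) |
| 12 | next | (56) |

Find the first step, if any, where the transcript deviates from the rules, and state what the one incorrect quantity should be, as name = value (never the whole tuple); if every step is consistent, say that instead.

step 12, x = 54

1. x = (16*66 + 1) mod 87 = 13 (exactly as logged)
2. x = (16*13 + 1) mod 87 = 35 (consistent with the transcript)
3. x = (16*35 + 1) mod 87 = 39 (confirmed correct)
4. x = (16*39 + 1) mod 87 = 16 (no discrepancy)
5. x = (16*16 + 1) mod 87 = 83 (no discrepancy)
6. x = (16*83 + 1) mod 87 = 24 (consistent with the transcript)
7. x = (16*24 + 1) mod 87 = 37 (matches)
8. x = (16*37 + 1) mod 87 = 71 (confirmed correct)
9. x = (16*71 + 1) mod 87 = 6 (no discrepancy)
10. x = (16*6 + 1) mod 87 = 10 (no discrepancy)
11. x = (16*10 + 1) mod 87 = 74 (confirmed correct)
12. x = (16*74 + 1) mod 87 = 54 (a discrepancy with the transcript)
Conclusion: step 12 carries the first error; the entry should be x = 54.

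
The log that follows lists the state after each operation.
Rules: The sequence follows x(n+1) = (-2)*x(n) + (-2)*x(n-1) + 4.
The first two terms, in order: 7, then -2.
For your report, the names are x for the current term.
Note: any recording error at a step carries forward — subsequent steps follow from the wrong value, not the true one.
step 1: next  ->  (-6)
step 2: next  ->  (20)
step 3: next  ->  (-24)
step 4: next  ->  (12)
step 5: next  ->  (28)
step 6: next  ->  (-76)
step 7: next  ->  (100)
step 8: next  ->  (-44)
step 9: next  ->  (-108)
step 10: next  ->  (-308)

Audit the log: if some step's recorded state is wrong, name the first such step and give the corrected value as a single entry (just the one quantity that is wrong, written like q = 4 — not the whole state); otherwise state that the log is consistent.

Recomputing the run from the initial state:
step 1: x = -6
step 2: x = 20
step 3: x = -24
step 4: x = 12
step 5: x = 28
step 6: x = -76
step 7: x = 100
step 8: x = -44
step 9: x = -108
step 10: x = 308
The first disagreement with the log is at step 10, where the value should be x = 308.

step 10, x = 308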